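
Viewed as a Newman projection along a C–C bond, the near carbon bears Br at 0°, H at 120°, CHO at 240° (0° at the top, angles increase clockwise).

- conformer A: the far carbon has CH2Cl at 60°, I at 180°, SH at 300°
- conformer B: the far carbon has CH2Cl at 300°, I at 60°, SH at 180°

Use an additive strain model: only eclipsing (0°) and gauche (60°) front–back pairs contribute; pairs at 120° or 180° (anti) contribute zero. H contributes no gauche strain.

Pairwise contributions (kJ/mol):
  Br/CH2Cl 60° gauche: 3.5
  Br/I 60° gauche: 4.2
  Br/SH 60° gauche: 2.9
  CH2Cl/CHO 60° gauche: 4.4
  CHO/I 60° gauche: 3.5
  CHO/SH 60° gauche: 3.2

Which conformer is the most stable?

A (staggered): Br(0°)/CH2Cl(60°) gauche 3.5; Br(0°)/SH(300°) gauche 2.9; CHO(240°)/I(180°) gauche 3.5; CHO(240°)/SH(300°) gauche 3.2 → 13.1 kJ/mol.
B (staggered): Br(0°)/CH2Cl(300°) gauche 3.5; Br(0°)/I(60°) gauche 4.2; CHO(240°)/CH2Cl(300°) gauche 4.4; CHO(240°)/SH(180°) gauche 3.2 → 15.3 kJ/mol.
A has the lowest total (13.1 kJ/mol).

A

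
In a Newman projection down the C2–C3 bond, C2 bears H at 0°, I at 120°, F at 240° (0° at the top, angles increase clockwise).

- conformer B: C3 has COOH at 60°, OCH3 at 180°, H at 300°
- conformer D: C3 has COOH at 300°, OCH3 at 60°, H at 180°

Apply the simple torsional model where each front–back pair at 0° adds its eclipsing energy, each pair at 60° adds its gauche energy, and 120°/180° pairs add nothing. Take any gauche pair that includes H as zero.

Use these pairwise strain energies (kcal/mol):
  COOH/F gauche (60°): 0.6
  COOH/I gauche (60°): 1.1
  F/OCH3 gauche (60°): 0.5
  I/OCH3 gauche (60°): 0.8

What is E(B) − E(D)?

+1.0 kcal/mol

B is staggered. I at 120° is gauche with COOH at 60° (1.1); I at 120° is gauche with OCH3 at 180° (0.8); F at 240° is gauche with OCH3 at 180° (0.5). Total 2.4 kcal/mol.
D is staggered. I at 120° is gauche with OCH3 at 60° (0.8); F at 240° is gauche with COOH at 300° (0.6). Total 1.4 kcal/mol.
E(B) − E(D) = 2.4 − 1.4 = +1.0 kcal/mol.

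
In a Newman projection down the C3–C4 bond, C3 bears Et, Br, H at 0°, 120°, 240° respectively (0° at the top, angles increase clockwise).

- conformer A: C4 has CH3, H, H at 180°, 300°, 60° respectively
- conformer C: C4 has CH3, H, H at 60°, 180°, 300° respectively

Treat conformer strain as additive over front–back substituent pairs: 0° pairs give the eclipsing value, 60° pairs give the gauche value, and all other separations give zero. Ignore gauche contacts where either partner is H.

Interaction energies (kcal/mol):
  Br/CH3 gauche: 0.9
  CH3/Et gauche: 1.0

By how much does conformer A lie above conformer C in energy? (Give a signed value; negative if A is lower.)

A (staggered): Br(120°)/CH3(180°) gauche 0.9 → 0.9 kcal/mol.
C (staggered): Et(0°)/CH3(60°) gauche 1.0; Br(120°)/CH3(60°) gauche 0.9 → 1.9 kcal/mol.
E(A) − E(C) = 0.9 − 1.9 = -1.0 kcal/mol.

-1.0 kcal/mol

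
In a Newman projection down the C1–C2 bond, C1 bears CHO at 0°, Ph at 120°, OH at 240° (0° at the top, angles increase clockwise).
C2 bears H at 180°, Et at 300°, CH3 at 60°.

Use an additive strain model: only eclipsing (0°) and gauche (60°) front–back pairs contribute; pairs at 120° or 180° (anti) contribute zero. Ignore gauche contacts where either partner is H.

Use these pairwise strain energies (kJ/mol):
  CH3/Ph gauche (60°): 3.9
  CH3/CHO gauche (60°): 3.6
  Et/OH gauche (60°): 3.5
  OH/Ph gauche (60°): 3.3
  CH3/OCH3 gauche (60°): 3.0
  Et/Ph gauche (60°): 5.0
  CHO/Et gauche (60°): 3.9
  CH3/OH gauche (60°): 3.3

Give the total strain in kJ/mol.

This conformer (staggered): CHO(0°)/Et(300°) gauche 3.9; CHO(0°)/CH3(60°) gauche 3.6; Ph(120°)/CH3(60°) gauche 3.9; OH(240°)/Et(300°) gauche 3.5 → 14.9 kJ/mol.

14.9 kJ/mol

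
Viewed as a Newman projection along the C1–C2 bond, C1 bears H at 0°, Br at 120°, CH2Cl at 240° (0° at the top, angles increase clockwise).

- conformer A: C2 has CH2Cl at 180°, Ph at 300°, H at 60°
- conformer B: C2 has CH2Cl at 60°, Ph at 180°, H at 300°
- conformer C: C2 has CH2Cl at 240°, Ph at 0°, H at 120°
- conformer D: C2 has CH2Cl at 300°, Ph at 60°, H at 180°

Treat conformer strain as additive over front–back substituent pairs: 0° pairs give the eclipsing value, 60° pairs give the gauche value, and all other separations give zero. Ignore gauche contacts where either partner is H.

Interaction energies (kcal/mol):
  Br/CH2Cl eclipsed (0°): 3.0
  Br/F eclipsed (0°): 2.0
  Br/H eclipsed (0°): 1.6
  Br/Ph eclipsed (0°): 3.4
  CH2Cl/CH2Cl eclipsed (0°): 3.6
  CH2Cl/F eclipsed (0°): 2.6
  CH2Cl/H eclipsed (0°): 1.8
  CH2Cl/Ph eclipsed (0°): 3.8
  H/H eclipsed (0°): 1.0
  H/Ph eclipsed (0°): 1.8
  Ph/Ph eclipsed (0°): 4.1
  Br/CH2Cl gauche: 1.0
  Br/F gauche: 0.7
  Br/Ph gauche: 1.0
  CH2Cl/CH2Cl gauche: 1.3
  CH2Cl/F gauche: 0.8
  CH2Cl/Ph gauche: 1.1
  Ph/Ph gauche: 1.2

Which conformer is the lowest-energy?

A (staggered): Br–CH2Cl gauche, CH2Cl–CH2Cl gauche, CH2Cl–Ph gauche; 1.0 + 1.3 + 1.1 = 3.4 kcal/mol.
B (staggered): Br–CH2Cl gauche, Br–Ph gauche, CH2Cl–Ph gauche; 1.0 + 1.0 + 1.1 = 3.1 kcal/mol.
C (eclipsed): H–Ph eclipsed, Br–H eclipsed, CH2Cl–CH2Cl eclipsed; 1.8 + 1.6 + 3.6 = 7.0 kcal/mol.
D (staggered): Br–Ph gauche, CH2Cl–CH2Cl gauche; 1.0 + 1.3 = 2.3 kcal/mol.
D has the lowest total (2.3 kcal/mol).

D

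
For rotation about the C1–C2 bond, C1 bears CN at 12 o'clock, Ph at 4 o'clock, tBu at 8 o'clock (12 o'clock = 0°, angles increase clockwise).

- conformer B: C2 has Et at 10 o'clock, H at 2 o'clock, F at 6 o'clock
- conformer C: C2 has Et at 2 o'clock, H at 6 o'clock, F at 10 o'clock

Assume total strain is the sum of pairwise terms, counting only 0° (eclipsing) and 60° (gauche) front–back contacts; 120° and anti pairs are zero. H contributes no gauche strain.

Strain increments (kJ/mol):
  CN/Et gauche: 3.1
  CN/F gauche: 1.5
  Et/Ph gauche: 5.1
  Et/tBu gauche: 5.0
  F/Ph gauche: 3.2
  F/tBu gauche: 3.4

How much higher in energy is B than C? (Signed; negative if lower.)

B (staggered): CN–Et gauche, Ph–F gauche, tBu–Et gauche, tBu–F gauche; 3.1 + 3.2 + 5.0 + 3.4 = 14.7 kJ/mol.
C (staggered): CN–Et gauche, CN–F gauche, Ph–Et gauche, tBu–F gauche; 3.1 + 1.5 + 5.1 + 3.4 = 13.1 kJ/mol.
E(B) − E(C) = 14.7 − 13.1 = +1.6 kJ/mol.

+1.6 kJ/mol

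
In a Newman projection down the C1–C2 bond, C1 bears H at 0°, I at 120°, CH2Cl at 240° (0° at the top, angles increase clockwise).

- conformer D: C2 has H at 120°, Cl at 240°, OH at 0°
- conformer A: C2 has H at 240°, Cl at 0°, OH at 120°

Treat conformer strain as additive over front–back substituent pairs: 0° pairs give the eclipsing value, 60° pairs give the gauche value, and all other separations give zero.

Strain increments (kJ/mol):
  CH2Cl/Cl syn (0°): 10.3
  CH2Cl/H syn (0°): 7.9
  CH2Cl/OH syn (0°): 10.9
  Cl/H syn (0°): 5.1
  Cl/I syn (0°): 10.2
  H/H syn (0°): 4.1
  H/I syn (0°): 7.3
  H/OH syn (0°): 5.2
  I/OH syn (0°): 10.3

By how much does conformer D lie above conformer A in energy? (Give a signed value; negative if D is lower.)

-0.5 kJ/mol

D (eclipsed): H–OH eclipsed, I–H eclipsed, CH2Cl–Cl eclipsed; 5.2 + 7.3 + 10.3 = 22.8 kJ/mol.
A (eclipsed): H–Cl eclipsed, I–OH eclipsed, CH2Cl–H eclipsed; 5.1 + 10.3 + 7.9 = 23.3 kJ/mol.
E(D) − E(A) = 22.8 − 23.3 = -0.5 kJ/mol.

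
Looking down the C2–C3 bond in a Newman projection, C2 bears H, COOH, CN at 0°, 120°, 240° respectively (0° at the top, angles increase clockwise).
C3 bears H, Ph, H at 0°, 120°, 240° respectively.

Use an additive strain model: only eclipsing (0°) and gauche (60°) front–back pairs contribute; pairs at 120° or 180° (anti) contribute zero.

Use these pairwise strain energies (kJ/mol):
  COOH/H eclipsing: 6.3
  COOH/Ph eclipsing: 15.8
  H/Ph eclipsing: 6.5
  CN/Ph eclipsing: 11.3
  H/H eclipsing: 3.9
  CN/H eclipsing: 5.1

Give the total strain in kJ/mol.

24.8 kJ/mol

This conformer (eclipsed): H(0°)/H(0°) eclipsed 3.9; COOH(120°)/Ph(120°) eclipsed 15.8; CN(240°)/H(240°) eclipsed 5.1 → 24.8 kJ/mol.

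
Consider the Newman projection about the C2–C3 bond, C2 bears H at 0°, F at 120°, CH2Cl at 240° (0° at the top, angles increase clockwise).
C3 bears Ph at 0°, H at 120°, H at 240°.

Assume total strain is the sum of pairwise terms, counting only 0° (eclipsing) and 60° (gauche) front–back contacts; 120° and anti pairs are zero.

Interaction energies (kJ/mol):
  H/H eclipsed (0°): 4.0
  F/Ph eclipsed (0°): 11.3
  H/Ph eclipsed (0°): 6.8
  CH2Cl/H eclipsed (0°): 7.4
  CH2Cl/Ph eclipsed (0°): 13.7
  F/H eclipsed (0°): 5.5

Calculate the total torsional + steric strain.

19.7 kJ/mol

This conformer (eclipsed): H–Ph eclipsed, F–H eclipsed, CH2Cl–H eclipsed; 6.8 + 5.5 + 7.4 = 19.7 kJ/mol.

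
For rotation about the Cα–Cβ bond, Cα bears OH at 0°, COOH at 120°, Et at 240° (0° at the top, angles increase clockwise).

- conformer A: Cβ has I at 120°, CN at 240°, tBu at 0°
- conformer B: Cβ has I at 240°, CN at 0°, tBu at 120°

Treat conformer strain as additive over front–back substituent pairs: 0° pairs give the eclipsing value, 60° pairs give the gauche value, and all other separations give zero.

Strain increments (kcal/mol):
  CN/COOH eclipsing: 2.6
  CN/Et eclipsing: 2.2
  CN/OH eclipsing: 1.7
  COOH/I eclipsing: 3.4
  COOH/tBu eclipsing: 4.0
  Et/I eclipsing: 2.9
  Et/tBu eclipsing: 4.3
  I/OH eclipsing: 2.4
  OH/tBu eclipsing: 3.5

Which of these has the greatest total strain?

A

A is eclipsed. OH at 0° is eclipsed with tBu at 0° (3.5); COOH at 120° is eclipsed with I at 120° (3.4); Et at 240° is eclipsed with CN at 240° (2.2). Total 9.1 kcal/mol.
B is eclipsed. OH at 0° is eclipsed with CN at 0° (1.7); COOH at 120° is eclipsed with tBu at 120° (4.0); Et at 240° is eclipsed with I at 240° (2.9). Total 8.6 kcal/mol.
A has the highest total (9.1 kcal/mol).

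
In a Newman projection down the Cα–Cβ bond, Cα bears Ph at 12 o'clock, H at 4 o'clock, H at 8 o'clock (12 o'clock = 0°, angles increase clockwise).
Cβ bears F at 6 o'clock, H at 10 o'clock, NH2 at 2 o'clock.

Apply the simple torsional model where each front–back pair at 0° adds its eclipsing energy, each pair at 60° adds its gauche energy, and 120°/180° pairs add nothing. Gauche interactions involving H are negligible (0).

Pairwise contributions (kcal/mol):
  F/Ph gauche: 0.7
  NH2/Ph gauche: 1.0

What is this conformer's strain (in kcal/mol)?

1.0 kcal/mol

This conformer (staggered): Ph(0°)/NH2(60°) gauche 1.0 → 1.0 kcal/mol.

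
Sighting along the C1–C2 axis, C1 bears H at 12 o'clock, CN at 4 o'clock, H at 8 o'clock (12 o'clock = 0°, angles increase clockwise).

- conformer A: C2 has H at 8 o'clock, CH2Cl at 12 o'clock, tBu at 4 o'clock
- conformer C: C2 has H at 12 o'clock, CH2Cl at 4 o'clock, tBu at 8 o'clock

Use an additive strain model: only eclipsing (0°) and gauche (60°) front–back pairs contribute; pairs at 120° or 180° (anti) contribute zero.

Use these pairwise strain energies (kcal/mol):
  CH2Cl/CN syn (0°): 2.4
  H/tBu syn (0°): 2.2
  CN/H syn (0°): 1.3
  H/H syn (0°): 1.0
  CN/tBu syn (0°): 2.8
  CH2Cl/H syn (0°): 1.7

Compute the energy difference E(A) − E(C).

-0.1 kcal/mol

A is eclipsed. H at 0° is eclipsed with CH2Cl at 0° (1.7); CN at 120° is eclipsed with tBu at 120° (2.8); H at 240° is eclipsed with H at 240° (1.0). Total 5.5 kcal/mol.
C is eclipsed. H at 0° is eclipsed with H at 0° (1.0); CN at 120° is eclipsed with CH2Cl at 120° (2.4); H at 240° is eclipsed with tBu at 240° (2.2). Total 5.6 kcal/mol.
E(A) − E(C) = 5.5 − 5.6 = -0.1 kcal/mol.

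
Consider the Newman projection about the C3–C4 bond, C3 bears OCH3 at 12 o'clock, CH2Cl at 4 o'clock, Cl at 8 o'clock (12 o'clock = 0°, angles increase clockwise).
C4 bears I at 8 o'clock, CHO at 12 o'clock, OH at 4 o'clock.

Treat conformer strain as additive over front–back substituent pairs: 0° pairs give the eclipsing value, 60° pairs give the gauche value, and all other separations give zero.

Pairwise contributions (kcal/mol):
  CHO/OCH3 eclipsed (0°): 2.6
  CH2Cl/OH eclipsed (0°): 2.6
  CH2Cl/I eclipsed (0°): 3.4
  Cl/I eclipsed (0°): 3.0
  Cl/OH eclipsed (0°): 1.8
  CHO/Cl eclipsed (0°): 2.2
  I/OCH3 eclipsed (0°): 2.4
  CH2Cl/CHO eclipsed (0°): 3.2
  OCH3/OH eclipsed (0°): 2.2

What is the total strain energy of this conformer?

8.2 kcal/mol

This conformer is eclipsed. OCH3 at 0° is eclipsed with CHO at 0° (2.6); CH2Cl at 120° is eclipsed with OH at 120° (2.6); Cl at 240° is eclipsed with I at 240° (3.0). Total 8.2 kcal/mol.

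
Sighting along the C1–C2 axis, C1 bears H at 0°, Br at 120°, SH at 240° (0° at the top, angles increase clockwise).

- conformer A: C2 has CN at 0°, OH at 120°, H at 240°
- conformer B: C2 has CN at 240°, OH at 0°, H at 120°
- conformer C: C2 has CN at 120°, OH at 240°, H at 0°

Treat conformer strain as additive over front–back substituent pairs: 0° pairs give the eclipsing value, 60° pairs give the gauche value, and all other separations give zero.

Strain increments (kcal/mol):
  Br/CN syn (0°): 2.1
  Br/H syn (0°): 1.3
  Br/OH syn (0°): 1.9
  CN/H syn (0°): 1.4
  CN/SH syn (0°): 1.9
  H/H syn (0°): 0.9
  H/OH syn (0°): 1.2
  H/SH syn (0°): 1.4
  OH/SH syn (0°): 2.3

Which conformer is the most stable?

B

A (eclipsed): H–CN eclipsed, Br–OH eclipsed, SH–H eclipsed; 1.4 + 1.9 + 1.4 = 4.7 kcal/mol.
B (eclipsed): H–OH eclipsed, Br–H eclipsed, SH–CN eclipsed; 1.2 + 1.3 + 1.9 = 4.4 kcal/mol.
C (eclipsed): H–H eclipsed, Br–CN eclipsed, SH–OH eclipsed; 0.9 + 2.1 + 2.3 = 5.3 kcal/mol.
B has the lowest total (4.4 kcal/mol).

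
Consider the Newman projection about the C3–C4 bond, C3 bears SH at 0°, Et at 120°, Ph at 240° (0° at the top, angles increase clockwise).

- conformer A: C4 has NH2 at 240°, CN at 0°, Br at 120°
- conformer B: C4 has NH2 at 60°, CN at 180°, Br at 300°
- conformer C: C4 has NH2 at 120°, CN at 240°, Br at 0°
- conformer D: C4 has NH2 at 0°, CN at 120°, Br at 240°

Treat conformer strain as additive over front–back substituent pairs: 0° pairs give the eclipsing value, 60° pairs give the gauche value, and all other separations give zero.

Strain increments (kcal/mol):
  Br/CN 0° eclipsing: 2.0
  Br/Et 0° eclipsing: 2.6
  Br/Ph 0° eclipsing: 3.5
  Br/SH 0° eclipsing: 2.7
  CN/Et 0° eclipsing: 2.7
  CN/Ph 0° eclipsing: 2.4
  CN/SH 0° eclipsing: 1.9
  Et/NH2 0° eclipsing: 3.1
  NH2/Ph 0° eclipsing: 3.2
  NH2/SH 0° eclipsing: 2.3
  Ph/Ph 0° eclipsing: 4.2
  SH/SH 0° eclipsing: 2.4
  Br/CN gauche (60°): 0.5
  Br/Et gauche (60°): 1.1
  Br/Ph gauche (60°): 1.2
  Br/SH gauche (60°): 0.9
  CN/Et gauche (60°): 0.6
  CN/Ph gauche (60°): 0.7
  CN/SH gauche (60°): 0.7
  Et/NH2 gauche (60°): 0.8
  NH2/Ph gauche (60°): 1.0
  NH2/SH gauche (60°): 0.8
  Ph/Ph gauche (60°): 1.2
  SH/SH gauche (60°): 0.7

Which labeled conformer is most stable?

B

A (eclipsed): SH–CN eclipsed, Et–Br eclipsed, Ph–NH2 eclipsed; 1.9 + 2.6 + 3.2 = 7.7 kcal/mol.
B (staggered): SH–NH2 gauche, SH–Br gauche, Et–NH2 gauche, Et–CN gauche, Ph–CN gauche, Ph–Br gauche; 0.8 + 0.9 + 0.8 + 0.6 + 0.7 + 1.2 = 5.0 kcal/mol.
C (eclipsed): SH–Br eclipsed, Et–NH2 eclipsed, Ph–CN eclipsed; 2.7 + 3.1 + 2.4 = 8.2 kcal/mol.
D (eclipsed): SH–NH2 eclipsed, Et–CN eclipsed, Ph–Br eclipsed; 2.3 + 2.7 + 3.5 = 8.5 kcal/mol.
B has the lowest total (5.0 kcal/mol).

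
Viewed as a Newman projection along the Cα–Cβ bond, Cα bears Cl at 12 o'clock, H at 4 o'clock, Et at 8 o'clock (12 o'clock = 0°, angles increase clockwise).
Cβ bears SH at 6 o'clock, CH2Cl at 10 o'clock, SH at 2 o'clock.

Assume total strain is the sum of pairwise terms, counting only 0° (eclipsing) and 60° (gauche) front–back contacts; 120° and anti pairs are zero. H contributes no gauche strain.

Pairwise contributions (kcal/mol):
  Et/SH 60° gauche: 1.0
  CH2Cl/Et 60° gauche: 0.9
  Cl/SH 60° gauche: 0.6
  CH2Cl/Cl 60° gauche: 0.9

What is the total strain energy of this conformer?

3.4 kcal/mol

This conformer (staggered): Cl–CH2Cl gauche, Cl–SH gauche, Et–SH gauche, Et–CH2Cl gauche; 0.9 + 0.6 + 1.0 + 0.9 = 3.4 kcal/mol.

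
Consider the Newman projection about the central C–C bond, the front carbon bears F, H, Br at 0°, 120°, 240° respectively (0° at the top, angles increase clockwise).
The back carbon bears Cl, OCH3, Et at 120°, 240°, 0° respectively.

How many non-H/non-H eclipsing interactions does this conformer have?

Non-H eclipsing pairs: F(0°)/Et(0°); Br(240°)/OCH3(240°) — 2 interactions.

2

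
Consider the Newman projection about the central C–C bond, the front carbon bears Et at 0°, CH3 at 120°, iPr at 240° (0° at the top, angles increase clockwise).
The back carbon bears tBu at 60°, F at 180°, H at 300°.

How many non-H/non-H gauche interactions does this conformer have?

Non-H gauche pairs: Et(0°)/tBu(60°); CH3(120°)/tBu(60°); CH3(120°)/F(180°); iPr(240°)/F(180°) — 4 interactions.

4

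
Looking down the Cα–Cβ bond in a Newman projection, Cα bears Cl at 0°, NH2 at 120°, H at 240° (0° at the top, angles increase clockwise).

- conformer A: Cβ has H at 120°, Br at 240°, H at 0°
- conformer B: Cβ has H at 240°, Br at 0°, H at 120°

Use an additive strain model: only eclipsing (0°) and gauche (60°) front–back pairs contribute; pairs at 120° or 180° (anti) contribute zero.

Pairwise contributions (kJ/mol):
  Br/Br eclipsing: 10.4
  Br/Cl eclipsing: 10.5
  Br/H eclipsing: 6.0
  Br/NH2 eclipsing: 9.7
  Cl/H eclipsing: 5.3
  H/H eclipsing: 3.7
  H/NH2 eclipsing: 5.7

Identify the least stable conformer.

A is eclipsed. Cl at 0° is eclipsed with H at 0° (5.3); NH2 at 120° is eclipsed with H at 120° (5.7); H at 240° is eclipsed with Br at 240° (6.0). Total 17.0 kJ/mol.
B is eclipsed. Cl at 0° is eclipsed with Br at 0° (10.5); NH2 at 120° is eclipsed with H at 120° (5.7); H at 240° is eclipsed with H at 240° (3.7). Total 19.9 kJ/mol.
B has the highest total (19.9 kJ/mol).

B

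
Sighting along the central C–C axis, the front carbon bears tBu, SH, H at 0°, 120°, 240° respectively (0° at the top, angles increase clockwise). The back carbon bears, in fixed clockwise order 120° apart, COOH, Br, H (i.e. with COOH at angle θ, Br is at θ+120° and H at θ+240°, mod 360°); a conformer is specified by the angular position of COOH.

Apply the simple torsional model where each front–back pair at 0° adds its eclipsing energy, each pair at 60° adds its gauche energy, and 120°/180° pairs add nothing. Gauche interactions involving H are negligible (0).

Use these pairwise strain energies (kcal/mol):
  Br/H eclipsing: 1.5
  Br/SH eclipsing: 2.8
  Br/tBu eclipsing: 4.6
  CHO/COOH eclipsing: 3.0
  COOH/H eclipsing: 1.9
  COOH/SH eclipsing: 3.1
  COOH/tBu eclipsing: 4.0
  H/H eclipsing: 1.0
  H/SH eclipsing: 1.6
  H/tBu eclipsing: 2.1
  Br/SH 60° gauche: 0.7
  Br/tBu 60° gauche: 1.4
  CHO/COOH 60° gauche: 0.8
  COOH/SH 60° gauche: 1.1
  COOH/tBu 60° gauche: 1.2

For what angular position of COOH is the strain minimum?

COOH at 0° (eclipsed): tBu–COOH eclipsed, SH–Br eclipsed, H–H eclipsed; 4.0 + 2.8 + 1.0 = 7.8 kcal/mol.
COOH at 60° (staggered): tBu–COOH gauche, SH–COOH gauche, SH–Br gauche; 1.2 + 1.1 + 0.7 = 3.0 kcal/mol.
COOH at 120° (eclipsed): tBu–H eclipsed, SH–COOH eclipsed, H–Br eclipsed; 2.1 + 3.1 + 1.5 = 6.7 kcal/mol.
COOH at 180° (staggered): tBu–Br gauche, SH–COOH gauche; 1.4 + 1.1 = 2.5 kcal/mol.
COOH at 240° (eclipsed): tBu–Br eclipsed, SH–H eclipsed, H–COOH eclipsed; 4.6 + 1.6 + 1.9 = 8.1 kcal/mol.
COOH at 300° (staggered): tBu–COOH gauche, tBu–Br gauche, SH–Br gauche; 1.2 + 1.4 + 0.7 = 3.3 kcal/mol.
The minimum (2.5 kcal/mol) occurs with COOH at 180°.

180°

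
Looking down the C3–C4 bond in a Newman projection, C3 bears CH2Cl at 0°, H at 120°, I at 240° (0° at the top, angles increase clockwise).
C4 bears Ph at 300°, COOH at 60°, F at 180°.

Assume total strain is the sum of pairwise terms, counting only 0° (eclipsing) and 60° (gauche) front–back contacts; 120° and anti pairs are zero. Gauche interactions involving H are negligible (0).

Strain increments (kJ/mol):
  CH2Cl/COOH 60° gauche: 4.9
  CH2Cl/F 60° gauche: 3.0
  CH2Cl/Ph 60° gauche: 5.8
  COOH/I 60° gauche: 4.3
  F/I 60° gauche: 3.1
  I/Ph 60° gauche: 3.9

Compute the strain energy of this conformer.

17.7 kJ/mol

This conformer (staggered): CH2Cl(0°)/Ph(300°) gauche 5.8; CH2Cl(0°)/COOH(60°) gauche 4.9; I(240°)/Ph(300°) gauche 3.9; I(240°)/F(180°) gauche 3.1 → 17.7 kJ/mol.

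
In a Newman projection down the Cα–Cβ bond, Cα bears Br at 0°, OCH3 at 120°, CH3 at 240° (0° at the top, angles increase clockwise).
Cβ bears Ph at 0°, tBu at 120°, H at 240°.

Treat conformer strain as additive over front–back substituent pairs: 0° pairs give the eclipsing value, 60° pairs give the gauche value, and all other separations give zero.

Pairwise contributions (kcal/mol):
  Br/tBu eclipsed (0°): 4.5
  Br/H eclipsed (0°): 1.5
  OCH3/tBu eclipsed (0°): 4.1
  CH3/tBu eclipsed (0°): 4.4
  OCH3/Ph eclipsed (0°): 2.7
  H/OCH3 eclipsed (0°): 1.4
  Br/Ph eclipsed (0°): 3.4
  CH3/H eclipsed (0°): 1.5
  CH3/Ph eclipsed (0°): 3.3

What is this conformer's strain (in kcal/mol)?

9.0 kcal/mol

This conformer (eclipsed): Br–Ph eclipsed, OCH3–tBu eclipsed, CH3–H eclipsed; 3.4 + 4.1 + 1.5 = 9.0 kcal/mol.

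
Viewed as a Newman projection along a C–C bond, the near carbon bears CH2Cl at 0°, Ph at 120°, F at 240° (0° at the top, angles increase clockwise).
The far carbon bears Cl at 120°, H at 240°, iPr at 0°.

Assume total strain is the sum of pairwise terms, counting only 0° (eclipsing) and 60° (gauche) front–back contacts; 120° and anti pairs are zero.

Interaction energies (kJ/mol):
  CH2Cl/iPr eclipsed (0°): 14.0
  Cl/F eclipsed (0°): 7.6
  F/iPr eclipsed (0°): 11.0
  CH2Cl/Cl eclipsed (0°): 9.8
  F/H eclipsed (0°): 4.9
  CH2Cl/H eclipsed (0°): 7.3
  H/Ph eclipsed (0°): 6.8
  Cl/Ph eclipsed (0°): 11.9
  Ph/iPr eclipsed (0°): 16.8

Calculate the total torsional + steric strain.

30.8 kJ/mol

This conformer (eclipsed): CH2Cl–iPr eclipsed, Ph–Cl eclipsed, F–H eclipsed; 14.0 + 11.9 + 4.9 = 30.8 kJ/mol.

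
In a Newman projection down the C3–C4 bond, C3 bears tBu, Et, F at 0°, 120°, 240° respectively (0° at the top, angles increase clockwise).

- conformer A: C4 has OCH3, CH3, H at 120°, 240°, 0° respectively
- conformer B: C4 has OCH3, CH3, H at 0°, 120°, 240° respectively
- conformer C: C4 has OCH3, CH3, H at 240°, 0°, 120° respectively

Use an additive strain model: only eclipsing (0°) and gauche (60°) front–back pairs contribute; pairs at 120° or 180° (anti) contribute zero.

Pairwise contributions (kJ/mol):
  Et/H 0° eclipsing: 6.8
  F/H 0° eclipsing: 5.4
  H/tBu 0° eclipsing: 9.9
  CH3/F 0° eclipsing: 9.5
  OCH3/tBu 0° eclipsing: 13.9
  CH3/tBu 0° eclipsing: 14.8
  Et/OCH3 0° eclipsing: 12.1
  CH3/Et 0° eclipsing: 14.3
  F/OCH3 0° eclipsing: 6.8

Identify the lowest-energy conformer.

C

A (eclipsed): tBu(0°)/H(0°) eclipsed 9.9; Et(120°)/OCH3(120°) eclipsed 12.1; F(240°)/CH3(240°) eclipsed 9.5 → 31.5 kJ/mol.
B (eclipsed): tBu(0°)/OCH3(0°) eclipsed 13.9; Et(120°)/CH3(120°) eclipsed 14.3; F(240°)/H(240°) eclipsed 5.4 → 33.6 kJ/mol.
C (eclipsed): tBu(0°)/CH3(0°) eclipsed 14.8; Et(120°)/H(120°) eclipsed 6.8; F(240°)/OCH3(240°) eclipsed 6.8 → 28.4 kJ/mol.
C has the lowest total (28.4 kJ/mol).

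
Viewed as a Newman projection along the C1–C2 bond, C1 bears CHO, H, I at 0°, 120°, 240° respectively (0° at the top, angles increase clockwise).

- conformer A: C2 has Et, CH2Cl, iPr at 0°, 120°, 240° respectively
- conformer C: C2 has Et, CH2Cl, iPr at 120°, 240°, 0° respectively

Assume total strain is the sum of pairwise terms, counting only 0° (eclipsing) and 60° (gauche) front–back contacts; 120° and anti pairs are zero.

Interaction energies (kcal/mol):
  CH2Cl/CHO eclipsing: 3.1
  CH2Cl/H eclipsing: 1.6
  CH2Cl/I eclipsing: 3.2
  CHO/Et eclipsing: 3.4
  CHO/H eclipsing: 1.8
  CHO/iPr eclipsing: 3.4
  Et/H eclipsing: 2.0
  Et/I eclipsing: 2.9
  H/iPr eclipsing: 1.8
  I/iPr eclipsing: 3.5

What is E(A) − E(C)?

A (eclipsed): CHO(0°)/Et(0°) eclipsed 3.4; H(120°)/CH2Cl(120°) eclipsed 1.6; I(240°)/iPr(240°) eclipsed 3.5 → 8.5 kcal/mol.
C (eclipsed): CHO(0°)/iPr(0°) eclipsed 3.4; H(120°)/Et(120°) eclipsed 2.0; I(240°)/CH2Cl(240°) eclipsed 3.2 → 8.6 kcal/mol.
E(A) − E(C) = 8.5 − 8.6 = -0.1 kcal/mol.

-0.1 kcal/mol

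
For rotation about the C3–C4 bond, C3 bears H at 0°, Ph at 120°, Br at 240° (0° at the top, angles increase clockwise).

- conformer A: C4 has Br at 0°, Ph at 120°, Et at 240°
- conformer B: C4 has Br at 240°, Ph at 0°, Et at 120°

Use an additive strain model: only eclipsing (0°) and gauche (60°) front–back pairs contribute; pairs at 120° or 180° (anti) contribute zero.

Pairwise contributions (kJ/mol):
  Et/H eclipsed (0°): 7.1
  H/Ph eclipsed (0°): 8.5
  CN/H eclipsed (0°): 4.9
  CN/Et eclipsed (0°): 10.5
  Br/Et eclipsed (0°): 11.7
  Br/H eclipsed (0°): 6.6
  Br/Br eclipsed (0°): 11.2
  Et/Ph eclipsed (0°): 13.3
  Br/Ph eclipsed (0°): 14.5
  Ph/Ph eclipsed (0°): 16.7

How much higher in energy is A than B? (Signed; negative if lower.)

+2.0 kJ/mol

A (eclipsed): H(0°)/Br(0°) eclipsed 6.6; Ph(120°)/Ph(120°) eclipsed 16.7; Br(240°)/Et(240°) eclipsed 11.7 → 35.0 kJ/mol.
B (eclipsed): H(0°)/Ph(0°) eclipsed 8.5; Ph(120°)/Et(120°) eclipsed 13.3; Br(240°)/Br(240°) eclipsed 11.2 → 33.0 kJ/mol.
E(A) − E(B) = 35.0 − 33.0 = +2.0 kJ/mol.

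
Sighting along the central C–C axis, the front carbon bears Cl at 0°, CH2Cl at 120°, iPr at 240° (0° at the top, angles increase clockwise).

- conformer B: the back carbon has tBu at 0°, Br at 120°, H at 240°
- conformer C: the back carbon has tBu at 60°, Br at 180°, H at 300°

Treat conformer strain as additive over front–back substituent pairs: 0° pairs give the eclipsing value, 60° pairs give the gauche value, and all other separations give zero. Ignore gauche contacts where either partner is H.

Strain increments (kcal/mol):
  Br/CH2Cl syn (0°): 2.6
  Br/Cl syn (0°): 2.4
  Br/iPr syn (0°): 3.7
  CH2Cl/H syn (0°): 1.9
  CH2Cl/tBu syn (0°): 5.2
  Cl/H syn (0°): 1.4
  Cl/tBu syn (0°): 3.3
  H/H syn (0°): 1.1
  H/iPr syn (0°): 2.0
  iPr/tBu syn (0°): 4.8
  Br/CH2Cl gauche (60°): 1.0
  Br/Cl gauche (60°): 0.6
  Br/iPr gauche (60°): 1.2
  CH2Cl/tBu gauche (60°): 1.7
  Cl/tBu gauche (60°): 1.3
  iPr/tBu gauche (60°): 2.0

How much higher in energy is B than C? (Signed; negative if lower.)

B (eclipsed): Cl–tBu eclipsed, CH2Cl–Br eclipsed, iPr–H eclipsed; 3.3 + 2.6 + 2.0 = 7.9 kcal/mol.
C (staggered): Cl–tBu gauche, CH2Cl–tBu gauche, CH2Cl–Br gauche, iPr–Br gauche; 1.3 + 1.7 + 1.0 + 1.2 = 5.2 kcal/mol.
E(B) − E(C) = 7.9 − 5.2 = +2.7 kcal/mol.

+2.7 kcal/mol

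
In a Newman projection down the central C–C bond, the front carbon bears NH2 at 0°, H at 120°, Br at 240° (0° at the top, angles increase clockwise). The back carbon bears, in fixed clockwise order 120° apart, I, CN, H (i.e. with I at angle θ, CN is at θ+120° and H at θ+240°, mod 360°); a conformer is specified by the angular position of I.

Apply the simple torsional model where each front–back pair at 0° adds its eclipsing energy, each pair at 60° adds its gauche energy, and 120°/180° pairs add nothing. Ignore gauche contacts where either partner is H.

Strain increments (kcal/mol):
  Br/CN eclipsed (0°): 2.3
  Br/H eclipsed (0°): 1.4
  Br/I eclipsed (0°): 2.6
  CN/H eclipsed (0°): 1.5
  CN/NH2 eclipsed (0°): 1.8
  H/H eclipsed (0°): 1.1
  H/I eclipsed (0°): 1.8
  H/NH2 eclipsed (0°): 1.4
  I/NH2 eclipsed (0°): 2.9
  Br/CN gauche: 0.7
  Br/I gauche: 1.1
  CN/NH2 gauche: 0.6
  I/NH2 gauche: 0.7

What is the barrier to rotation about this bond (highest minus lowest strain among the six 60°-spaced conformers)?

I at 0° (eclipsed): NH2(0°)/I(0°) eclipsed 2.9; H(120°)/CN(120°) eclipsed 1.5; Br(240°)/H(240°) eclipsed 1.4 → 5.8 kcal/mol.
I at 60° (staggered): NH2(0°)/I(60°) gauche 0.7; Br(240°)/CN(180°) gauche 0.7 → 1.4 kcal/mol.
I at 120° (eclipsed): NH2(0°)/H(0°) eclipsed 1.4; H(120°)/I(120°) eclipsed 1.8; Br(240°)/CN(240°) eclipsed 2.3 → 5.5 kcal/mol.
I at 180° (staggered): NH2(0°)/CN(300°) gauche 0.6; Br(240°)/I(180°) gauche 1.1; Br(240°)/CN(300°) gauche 0.7 → 2.4 kcal/mol.
I at 240° (eclipsed): NH2(0°)/CN(0°) eclipsed 1.8; H(120°)/H(120°) eclipsed 1.1; Br(240°)/I(240°) eclipsed 2.6 → 5.5 kcal/mol.
I at 300° (staggered): NH2(0°)/I(300°) gauche 0.7; NH2(0°)/CN(60°) gauche 0.6; Br(240°)/I(300°) gauche 1.1 → 2.4 kcal/mol.
Max at 0° (5.8 kcal/mol), min at 60° (1.4 kcal/mol); barrier = 4.4 kcal/mol.

4.4 kcal/mol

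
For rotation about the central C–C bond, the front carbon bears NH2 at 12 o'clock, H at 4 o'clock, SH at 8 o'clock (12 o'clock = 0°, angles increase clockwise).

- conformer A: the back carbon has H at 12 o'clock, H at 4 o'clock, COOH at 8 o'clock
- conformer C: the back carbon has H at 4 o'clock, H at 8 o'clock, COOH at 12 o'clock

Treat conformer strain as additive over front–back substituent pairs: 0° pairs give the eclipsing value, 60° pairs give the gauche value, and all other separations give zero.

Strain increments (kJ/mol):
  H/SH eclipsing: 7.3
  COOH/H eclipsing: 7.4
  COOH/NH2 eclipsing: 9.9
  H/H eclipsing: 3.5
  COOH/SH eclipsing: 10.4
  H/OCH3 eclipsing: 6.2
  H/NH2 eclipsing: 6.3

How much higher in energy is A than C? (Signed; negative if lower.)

-0.5 kJ/mol

A is eclipsed. NH2 at 0° is eclipsed with H at 0° (6.3); H at 120° is eclipsed with H at 120° (3.5); SH at 240° is eclipsed with COOH at 240° (10.4). Total 20.2 kJ/mol.
C is eclipsed. NH2 at 0° is eclipsed with COOH at 0° (9.9); H at 120° is eclipsed with H at 120° (3.5); SH at 240° is eclipsed with H at 240° (7.3). Total 20.7 kJ/mol.
E(A) − E(C) = 20.2 − 20.7 = -0.5 kJ/mol.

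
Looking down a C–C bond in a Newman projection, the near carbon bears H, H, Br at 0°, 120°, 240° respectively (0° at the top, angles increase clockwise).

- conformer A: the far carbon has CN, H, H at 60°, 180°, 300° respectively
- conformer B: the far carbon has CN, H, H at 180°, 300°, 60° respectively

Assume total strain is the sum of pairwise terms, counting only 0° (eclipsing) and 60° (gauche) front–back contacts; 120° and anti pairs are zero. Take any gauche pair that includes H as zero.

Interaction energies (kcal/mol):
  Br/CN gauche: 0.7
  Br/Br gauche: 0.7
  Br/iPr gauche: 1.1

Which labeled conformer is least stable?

B

A (staggered): no non-H gauche contacts → 0.0 kcal/mol.
B is staggered. Br at 240° is gauche with CN at 180° (0.7). Total 0.7 kcal/mol.
B has the highest total (0.7 kcal/mol).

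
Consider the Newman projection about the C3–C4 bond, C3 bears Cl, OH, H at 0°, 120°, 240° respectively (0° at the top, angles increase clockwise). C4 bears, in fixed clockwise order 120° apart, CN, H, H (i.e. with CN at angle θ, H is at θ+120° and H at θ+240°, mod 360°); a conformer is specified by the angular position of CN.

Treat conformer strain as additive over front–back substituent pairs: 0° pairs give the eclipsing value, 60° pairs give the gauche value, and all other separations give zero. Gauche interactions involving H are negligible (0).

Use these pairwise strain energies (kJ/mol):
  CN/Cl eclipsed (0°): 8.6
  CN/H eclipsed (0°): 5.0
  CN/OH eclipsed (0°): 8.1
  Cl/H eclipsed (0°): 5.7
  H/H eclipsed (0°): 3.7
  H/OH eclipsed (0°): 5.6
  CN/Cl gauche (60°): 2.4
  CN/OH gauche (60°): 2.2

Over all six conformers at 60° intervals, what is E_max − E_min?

15.7 kJ/mol

CN at 0° (eclipsed): Cl(0°)/CN(0°) eclipsed 8.6; OH(120°)/H(120°) eclipsed 5.6; H(240°)/H(240°) eclipsed 3.7 → 17.9 kJ/mol.
CN at 60° (staggered): Cl(0°)/CN(60°) gauche 2.4; OH(120°)/CN(60°) gauche 2.2 → 4.6 kJ/mol.
CN at 120° (eclipsed): Cl(0°)/H(0°) eclipsed 5.7; OH(120°)/CN(120°) eclipsed 8.1; H(240°)/H(240°) eclipsed 3.7 → 17.5 kJ/mol.
CN at 180° (staggered): OH(120°)/CN(180°) gauche 2.2 → 2.2 kJ/mol.
CN at 240° (eclipsed): Cl(0°)/H(0°) eclipsed 5.7; OH(120°)/H(120°) eclipsed 5.6; H(240°)/CN(240°) eclipsed 5.0 → 16.3 kJ/mol.
CN at 300° (staggered): Cl(0°)/CN(300°) gauche 2.4 → 2.4 kJ/mol.
Max at 0° (17.9 kJ/mol), min at 180° (2.2 kJ/mol); barrier = 15.7 kJ/mol.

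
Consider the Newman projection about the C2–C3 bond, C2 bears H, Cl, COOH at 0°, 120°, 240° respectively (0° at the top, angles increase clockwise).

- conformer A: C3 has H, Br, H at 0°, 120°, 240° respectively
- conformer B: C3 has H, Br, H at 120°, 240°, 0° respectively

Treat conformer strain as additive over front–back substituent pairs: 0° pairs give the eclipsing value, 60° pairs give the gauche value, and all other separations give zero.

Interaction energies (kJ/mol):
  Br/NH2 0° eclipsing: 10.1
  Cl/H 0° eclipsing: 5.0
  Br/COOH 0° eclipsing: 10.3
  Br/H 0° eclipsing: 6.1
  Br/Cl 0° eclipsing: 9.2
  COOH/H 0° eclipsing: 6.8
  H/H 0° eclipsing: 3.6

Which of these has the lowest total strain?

B

A is eclipsed. H at 0° is eclipsed with H at 0° (3.6); Cl at 120° is eclipsed with Br at 120° (9.2); COOH at 240° is eclipsed with H at 240° (6.8). Total 19.6 kJ/mol.
B is eclipsed. H at 0° is eclipsed with H at 0° (3.6); Cl at 120° is eclipsed with H at 120° (5.0); COOH at 240° is eclipsed with Br at 240° (10.3). Total 18.9 kJ/mol.
B has the lowest total (18.9 kJ/mol).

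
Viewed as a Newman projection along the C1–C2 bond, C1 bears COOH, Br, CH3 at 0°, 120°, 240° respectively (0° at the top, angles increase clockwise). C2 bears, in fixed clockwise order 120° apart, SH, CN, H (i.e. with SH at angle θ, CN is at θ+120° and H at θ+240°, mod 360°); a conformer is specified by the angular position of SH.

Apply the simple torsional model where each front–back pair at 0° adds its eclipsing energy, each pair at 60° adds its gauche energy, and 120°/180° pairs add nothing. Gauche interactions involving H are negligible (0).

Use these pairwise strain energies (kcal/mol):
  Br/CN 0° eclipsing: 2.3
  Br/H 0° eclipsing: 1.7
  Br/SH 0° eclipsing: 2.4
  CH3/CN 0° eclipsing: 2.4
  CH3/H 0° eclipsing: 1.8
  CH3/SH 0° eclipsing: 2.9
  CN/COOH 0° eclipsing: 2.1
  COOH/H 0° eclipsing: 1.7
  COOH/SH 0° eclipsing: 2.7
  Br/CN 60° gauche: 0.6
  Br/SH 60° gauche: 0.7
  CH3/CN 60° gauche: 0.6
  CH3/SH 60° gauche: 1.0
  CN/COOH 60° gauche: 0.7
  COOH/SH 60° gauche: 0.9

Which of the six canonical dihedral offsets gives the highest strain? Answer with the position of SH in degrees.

0°

SH at 0° (eclipsed): COOH–SH eclipsed, Br–CN eclipsed, CH3–H eclipsed; 2.7 + 2.3 + 1.8 = 6.8 kcal/mol.
SH at 60° (staggered): COOH–SH gauche, Br–SH gauche, Br–CN gauche, CH3–CN gauche; 0.9 + 0.7 + 0.6 + 0.6 = 2.8 kcal/mol.
SH at 120° (eclipsed): COOH–H eclipsed, Br–SH eclipsed, CH3–CN eclipsed; 1.7 + 2.4 + 2.4 = 6.5 kcal/mol.
SH at 180° (staggered): COOH–CN gauche, Br–SH gauche, CH3–SH gauche, CH3–CN gauche; 0.7 + 0.7 + 1.0 + 0.6 = 3.0 kcal/mol.
SH at 240° (eclipsed): COOH–CN eclipsed, Br–H eclipsed, CH3–SH eclipsed; 2.1 + 1.7 + 2.9 = 6.7 kcal/mol.
SH at 300° (staggered): COOH–SH gauche, COOH–CN gauche, Br–CN gauche, CH3–SH gauche; 0.9 + 0.7 + 0.6 + 1.0 = 3.2 kcal/mol.
The maximum (6.8 kcal/mol) occurs with SH at 0°.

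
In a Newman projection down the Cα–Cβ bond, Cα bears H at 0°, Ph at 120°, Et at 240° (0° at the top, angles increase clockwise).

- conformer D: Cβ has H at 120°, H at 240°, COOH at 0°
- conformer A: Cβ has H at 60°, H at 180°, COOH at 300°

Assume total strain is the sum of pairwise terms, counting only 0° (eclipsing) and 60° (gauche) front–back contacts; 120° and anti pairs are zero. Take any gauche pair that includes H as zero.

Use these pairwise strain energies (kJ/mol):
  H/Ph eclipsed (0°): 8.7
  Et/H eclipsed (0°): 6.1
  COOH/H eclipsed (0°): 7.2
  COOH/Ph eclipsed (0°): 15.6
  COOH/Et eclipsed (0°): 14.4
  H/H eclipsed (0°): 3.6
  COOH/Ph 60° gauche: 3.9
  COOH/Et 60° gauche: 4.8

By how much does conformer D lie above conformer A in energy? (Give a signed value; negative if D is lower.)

+17.2 kJ/mol

D (eclipsed): H(0°)/COOH(0°) eclipsed 7.2; Ph(120°)/H(120°) eclipsed 8.7; Et(240°)/H(240°) eclipsed 6.1 → 22.0 kJ/mol.
A (staggered): Et(240°)/COOH(300°) gauche 4.8 → 4.8 kJ/mol.
E(D) − E(A) = 22.0 − 4.8 = +17.2 kJ/mol.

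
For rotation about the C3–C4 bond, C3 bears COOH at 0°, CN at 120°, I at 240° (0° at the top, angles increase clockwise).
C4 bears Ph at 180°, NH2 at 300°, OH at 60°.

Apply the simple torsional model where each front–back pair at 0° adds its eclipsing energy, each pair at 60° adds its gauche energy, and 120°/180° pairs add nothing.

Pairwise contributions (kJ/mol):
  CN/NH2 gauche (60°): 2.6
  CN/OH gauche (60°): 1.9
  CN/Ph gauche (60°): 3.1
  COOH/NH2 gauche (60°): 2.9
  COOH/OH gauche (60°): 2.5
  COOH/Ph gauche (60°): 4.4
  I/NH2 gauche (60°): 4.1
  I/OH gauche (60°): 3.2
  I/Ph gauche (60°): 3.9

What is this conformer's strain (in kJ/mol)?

18.4 kJ/mol

This conformer (staggered): COOH–NH2 gauche, COOH–OH gauche, CN–Ph gauche, CN–OH gauche, I–Ph gauche, I–NH2 gauche; 2.9 + 2.5 + 3.1 + 1.9 + 3.9 + 4.1 = 18.4 kJ/mol.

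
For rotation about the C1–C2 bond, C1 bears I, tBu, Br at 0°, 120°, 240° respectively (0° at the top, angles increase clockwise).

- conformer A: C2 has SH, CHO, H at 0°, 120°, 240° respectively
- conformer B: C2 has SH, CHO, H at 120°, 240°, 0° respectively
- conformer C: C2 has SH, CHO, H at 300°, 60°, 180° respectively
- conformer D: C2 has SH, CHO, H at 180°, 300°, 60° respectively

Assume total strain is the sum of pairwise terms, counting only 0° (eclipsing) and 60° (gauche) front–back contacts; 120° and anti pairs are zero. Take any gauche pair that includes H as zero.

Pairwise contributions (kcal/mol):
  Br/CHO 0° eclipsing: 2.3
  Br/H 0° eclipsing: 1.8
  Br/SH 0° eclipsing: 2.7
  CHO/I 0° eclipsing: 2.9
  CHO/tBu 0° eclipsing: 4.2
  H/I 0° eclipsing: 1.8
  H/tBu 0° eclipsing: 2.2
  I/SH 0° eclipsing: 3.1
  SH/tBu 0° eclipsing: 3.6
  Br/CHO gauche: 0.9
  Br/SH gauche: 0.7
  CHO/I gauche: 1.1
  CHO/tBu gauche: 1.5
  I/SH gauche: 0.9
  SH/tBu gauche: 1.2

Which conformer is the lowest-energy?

D

A (eclipsed): I(0°)/SH(0°) eclipsed 3.1; tBu(120°)/CHO(120°) eclipsed 4.2; Br(240°)/H(240°) eclipsed 1.8 → 9.1 kcal/mol.
B (eclipsed): I(0°)/H(0°) eclipsed 1.8; tBu(120°)/SH(120°) eclipsed 3.6; Br(240°)/CHO(240°) eclipsed 2.3 → 7.7 kcal/mol.
C (staggered): I(0°)/SH(300°) gauche 0.9; I(0°)/CHO(60°) gauche 1.1; tBu(120°)/CHO(60°) gauche 1.5; Br(240°)/SH(300°) gauche 0.7 → 4.2 kcal/mol.
D (staggered): I(0°)/CHO(300°) gauche 1.1; tBu(120°)/SH(180°) gauche 1.2; Br(240°)/SH(180°) gauche 0.7; Br(240°)/CHO(300°) gauche 0.9 → 3.9 kcal/mol.
D has the lowest total (3.9 kcal/mol).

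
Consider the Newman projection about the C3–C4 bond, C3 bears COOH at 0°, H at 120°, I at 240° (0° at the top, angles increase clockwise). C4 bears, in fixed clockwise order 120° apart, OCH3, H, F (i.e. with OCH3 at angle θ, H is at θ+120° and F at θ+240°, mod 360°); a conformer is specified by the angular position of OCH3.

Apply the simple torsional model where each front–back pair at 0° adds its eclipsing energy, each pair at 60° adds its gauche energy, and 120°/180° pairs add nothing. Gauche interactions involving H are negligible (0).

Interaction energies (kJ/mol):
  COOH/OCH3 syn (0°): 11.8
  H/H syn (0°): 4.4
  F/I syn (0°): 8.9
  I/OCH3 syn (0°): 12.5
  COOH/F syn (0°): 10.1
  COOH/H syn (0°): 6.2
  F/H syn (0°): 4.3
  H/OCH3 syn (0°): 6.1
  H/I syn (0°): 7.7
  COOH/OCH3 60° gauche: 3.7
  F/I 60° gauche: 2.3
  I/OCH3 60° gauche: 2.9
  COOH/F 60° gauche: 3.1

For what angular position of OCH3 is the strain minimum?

180°

OCH3 at 0° (eclipsed): COOH(0°)/OCH3(0°) eclipsed 11.8; H(120°)/H(120°) eclipsed 4.4; I(240°)/F(240°) eclipsed 8.9 → 25.1 kJ/mol.
OCH3 at 60° (staggered): COOH(0°)/OCH3(60°) gauche 3.7; COOH(0°)/F(300°) gauche 3.1; I(240°)/F(300°) gauche 2.3 → 9.1 kJ/mol.
OCH3 at 120° (eclipsed): COOH(0°)/F(0°) eclipsed 10.1; H(120°)/OCH3(120°) eclipsed 6.1; I(240°)/H(240°) eclipsed 7.7 → 23.9 kJ/mol.
OCH3 at 180° (staggered): COOH(0°)/F(60°) gauche 3.1; I(240°)/OCH3(180°) gauche 2.9 → 6.0 kJ/mol.
OCH3 at 240° (eclipsed): COOH(0°)/H(0°) eclipsed 6.2; H(120°)/F(120°) eclipsed 4.3; I(240°)/OCH3(240°) eclipsed 12.5 → 23.0 kJ/mol.
OCH3 at 300° (staggered): COOH(0°)/OCH3(300°) gauche 3.7; I(240°)/OCH3(300°) gauche 2.9; I(240°)/F(180°) gauche 2.3 → 8.9 kJ/mol.
The minimum (6.0 kJ/mol) occurs with OCH3 at 180°.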